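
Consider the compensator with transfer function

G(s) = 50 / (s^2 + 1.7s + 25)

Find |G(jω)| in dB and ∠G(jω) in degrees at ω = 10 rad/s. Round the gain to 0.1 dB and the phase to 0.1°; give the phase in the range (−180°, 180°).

-3.7 dB, -167.2°

At s = jω = j10:
quadratic: (j10)² + 1.7·j10 + 25 = -75 + j17 → |·| ≈ 76.903, ∠ ≈ 167.23°
|G| = 50 / 76.903 ≈ 0.65017
Gain = 20 log₁₀(0.65017) ≈ -3.74 dB
∠G = 0.00° − 167.23° = -167.23°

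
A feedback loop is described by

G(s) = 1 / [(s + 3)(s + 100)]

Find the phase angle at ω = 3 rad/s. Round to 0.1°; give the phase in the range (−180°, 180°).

-46.7°

At s = jω = j3:
pole (s+3): 3 + j3 → |·| = √(3²+3²) = √18 ≈ 4.2426, ∠ = arctan(3/3) ≈ 45.00°
pole (s+100): 100 + j3 → |·| = √(100²+3²) = √10009 ≈ 100.04, ∠ = arctan(3/100) ≈ 1.72°
∠G = 0.00° − 46.72° = -46.72°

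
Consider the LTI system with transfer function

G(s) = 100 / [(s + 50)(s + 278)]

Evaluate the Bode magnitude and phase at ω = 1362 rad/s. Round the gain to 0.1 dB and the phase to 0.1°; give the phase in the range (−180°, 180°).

At s = jω = j1362:
pole (s+50): 50 + j1362 → |·| = √(50²+1362²) = √1857544 ≈ 1362.9, ∠ = arctan(1362/50) ≈ 87.90°
pole (s+278): 278 + j1362 → |·| = √(278²+1362²) = √1932328 ≈ 1390.1, ∠ = arctan(1362/278) ≈ 78.46°
|G| = 100 / 1.8946e+06 ≈ 5.2782e-05
Gain = 20 log₁₀(5.2782e-05) ≈ -85.55 dB
∠G = 0.00° − 166.36° = -166.36°

-85.6 dB, -166.4°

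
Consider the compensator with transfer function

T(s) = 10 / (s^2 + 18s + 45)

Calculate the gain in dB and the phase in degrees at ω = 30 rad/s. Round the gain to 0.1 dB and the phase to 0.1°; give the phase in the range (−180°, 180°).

Substitute s = j30:
Numerator: 10 = 10 + j0
Denominator: (j30)^2 + 18(j30) + 45 = -855 + j540
|N| = √(10² + 0²) ≈ 10, ∠N ≈ 0.00°
|D| = √(855² + 540²) ≈ 1011.2, ∠D ≈ 147.72°
|T| = 10 / 1011.2 ≈ 0.0098892
Gain = 20 log₁₀(0.0098892) ≈ -40.10 dB
∠T = 0.00° − 147.72° = -147.72°

-40.1 dB, -147.7°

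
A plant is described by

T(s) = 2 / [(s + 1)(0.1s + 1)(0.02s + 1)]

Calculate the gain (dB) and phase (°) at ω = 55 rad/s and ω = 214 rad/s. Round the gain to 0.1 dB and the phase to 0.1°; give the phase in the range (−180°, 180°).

At ω = 55 rad/s:
pole (1 + j55·1) = 1 + j55 → |·| ≈ 55.009, ∠ ≈ 88.96°
pole (1 + j55·0.1) = 1 + j5.5 → |·| ≈ 5.5902, ∠ ≈ 79.70°
pole (1 + j55·0.02) = 1 + j1.1 → |·| ≈ 1.4866, ∠ ≈ 47.73°
|T| = 2 · 1 / (55.009 · 5.5902 · 1.4866) ≈ 0.004375
Gain = 20 log₁₀(0.004375) ≈ -47.18 dB
∠T = (0°) − (88.96° + 79.70° + 47.73°) = -216.39° ≡ 143.61° (principal value)

At ω = 214 rad/s:
pole (1 + j214·1) = 1 + j214 → |·| ≈ 214, ∠ ≈ 89.73°
pole (1 + j214·0.1) = 1 + j21.4 → |·| ≈ 21.423, ∠ ≈ 87.32°
pole (1 + j214·0.02) = 1 + j4.28 → |·| ≈ 4.3953, ∠ ≈ 76.85°
|T| = 2 · 1 / (214 · 21.423 · 4.3953) ≈ 9.9254e-05
Gain = 20 log₁₀(9.9254e-05) ≈ -80.07 dB
∠T = (0°) − (89.73° + 87.32° + 76.85°) = -253.90° ≡ 106.10° (principal value)

ω = 55: -47.2 dB, 143.6°; ω = 214: -80.1 dB, 106.1°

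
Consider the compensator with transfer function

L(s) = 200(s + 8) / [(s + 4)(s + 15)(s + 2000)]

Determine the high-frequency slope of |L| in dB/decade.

Each pole contributes −20 dB/decade at high frequency; each zero contributes +20 dB/decade.
Net: 1 zero(s) − 3 pole(s) → -40 dB/decade.

-40 dB/decade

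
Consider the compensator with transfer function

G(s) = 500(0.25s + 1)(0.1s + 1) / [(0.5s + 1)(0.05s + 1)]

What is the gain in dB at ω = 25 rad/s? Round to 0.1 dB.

52.6 dB

At ω = 25 rad/s:
zero (1 + j25·0.25) = 1 + j6.25 → |·| ≈ 6.3295, ∠ ≈ 80.91°
zero (1 + j25·0.1) = 1 + j2.5 → |·| ≈ 2.6926, ∠ ≈ 68.20°
pole (1 + j25·0.5) = 1 + j12.5 → |·| ≈ 12.54, ∠ ≈ 85.43°
pole (1 + j25·0.05) = 1 + j1.25 → |·| ≈ 1.6008, ∠ ≈ 51.34°
|G| = 500 · 6.3295 · 2.6926 / (12.54 · 1.6008) ≈ 424.5
Gain = 20 log₁₀(424.5) ≈ 52.56 dB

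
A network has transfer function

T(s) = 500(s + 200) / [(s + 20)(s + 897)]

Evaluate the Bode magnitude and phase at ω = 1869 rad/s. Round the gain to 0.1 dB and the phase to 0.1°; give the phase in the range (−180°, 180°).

At s = jω = j1869:
zero (s+200): 200 + j1869 → |·| = √(200²+1869²) = √3533161 ≈ 1879.7, ∠ = arctan(1869/200) ≈ 83.89°
pole (s+20): 20 + j1869 → |·| = √(20²+1869²) = √3493561 ≈ 1869.1, ∠ = arctan(1869/20) ≈ 89.39°
pole (s+897): 897 + j1869 → |·| = √(897²+1869²) = √4297770 ≈ 2073.1, ∠ = arctan(1869/897) ≈ 64.36°
|T| = 500 · 1879.7 / 3.8748e+06 ≈ 0.24255
Gain = 20 log₁₀(0.24255) ≈ -12.30 dB
∠T = 83.89° − 153.75° = -69.86°

-12.3 dB, -69.9°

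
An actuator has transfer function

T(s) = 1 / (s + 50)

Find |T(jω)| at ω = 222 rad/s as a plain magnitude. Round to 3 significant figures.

At s = jω = j222:
pole (s+50): 50 + j222 → |·| = √(50²+222²) = √51784 ≈ 227.56, ∠ = arctan(222/50) ≈ 77.31°
|T| = 1 / 227.56 ≈ 0.0043944

0.00439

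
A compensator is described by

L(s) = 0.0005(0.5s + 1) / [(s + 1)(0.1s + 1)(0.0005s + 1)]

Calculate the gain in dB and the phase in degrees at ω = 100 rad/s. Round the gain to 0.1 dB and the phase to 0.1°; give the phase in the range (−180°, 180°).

At ω = 100 rad/s:
zero (1 + j100·0.5) = 1 + j50 → |·| ≈ 50.01, ∠ ≈ 88.85°
pole (1 + j100·1) = 1 + j100 → |·| ≈ 100, ∠ ≈ 89.43°
pole (1 + j100·0.1) = 1 + j10 → |·| ≈ 10.05, ∠ ≈ 84.29°
pole (1 + j100·0.0005) = 1 + j0.05 → |·| ≈ 1.0012, ∠ ≈ 2.86°
|L| = 0.0005 · 50.01 / (100 · 10.05 · 1.0012) ≈ 2.4851e-05
Gain = 20 log₁₀(2.4851e-05) ≈ -92.09 dB
∠L = (88.85°) − (89.43° + 84.29° + 2.86°) = -87.73°

-92.1 dB, -87.7°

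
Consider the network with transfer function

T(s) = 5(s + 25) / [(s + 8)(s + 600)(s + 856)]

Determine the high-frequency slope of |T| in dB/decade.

Each pole contributes −20 dB/decade at high frequency; each zero contributes +20 dB/decade.
Net: 1 zero(s) − 3 pole(s) → -40 dB/decade.

-40 dB/decade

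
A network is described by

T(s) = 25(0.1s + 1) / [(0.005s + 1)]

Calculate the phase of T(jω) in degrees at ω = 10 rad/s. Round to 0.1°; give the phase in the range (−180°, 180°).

At ω = 10 rad/s:
zero (1 + j10·0.1) = 1 + j1 → |·| ≈ 1.4142, ∠ ≈ 45.00°
pole (1 + j10·0.005) = 1 + j0.05 → |·| ≈ 1.0012, ∠ ≈ 2.86°
∠T = (45.00°) − (2.86°) = 42.14°

42.1°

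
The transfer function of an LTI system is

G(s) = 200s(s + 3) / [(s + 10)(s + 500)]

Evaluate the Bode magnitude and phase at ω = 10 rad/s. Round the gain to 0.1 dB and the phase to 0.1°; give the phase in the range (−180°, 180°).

At s = jω = j10:
zero (s+3): 3 + j10 → |·| = √(3²+10²) = √109 ≈ 10.44, ∠ = arctan(10/3) ≈ 73.30°
zero at origin: s = j10 → |·| = 10, ∠ = 90.00°
pole (s+10): 10 + j10 → |·| = √(10²+10²) = √200 ≈ 14.142, ∠ = arctan(10/10) ≈ 45.00°
pole (s+500): 500 + j10 → |·| = √(500²+10²) = √250100 ≈ 500.1, ∠ = arctan(10/500) ≈ 1.15°
|G| = 200 · 104.4 / 7072.4 ≈ 2.9523
Gain = 20 log₁₀(2.9523) ≈ 9.40 dB
∠G = 163.30° − 46.15° = 117.15°

9.4 dB, 117.2°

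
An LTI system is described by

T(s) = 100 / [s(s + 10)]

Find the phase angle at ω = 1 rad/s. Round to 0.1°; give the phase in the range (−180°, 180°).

At s = jω = j1:
pole (s+10): 10 + j1 → |·| = √(10²+1²) = √101 ≈ 10.05, ∠ = arctan(1/10) ≈ 5.71°
pole at origin: |s| = 1, ∠ = 90.00° (in denominator)
∠T = 0.00° − 95.71° = -95.71°

-95.7°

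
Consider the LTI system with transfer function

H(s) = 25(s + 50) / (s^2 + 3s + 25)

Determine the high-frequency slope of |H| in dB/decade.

-20 dB/decade

Each pole contributes −20 dB/decade at high frequency; each zero contributes +20 dB/decade.
Net: 1 zero(s) − 2 pole(s) → -20 dB/decade.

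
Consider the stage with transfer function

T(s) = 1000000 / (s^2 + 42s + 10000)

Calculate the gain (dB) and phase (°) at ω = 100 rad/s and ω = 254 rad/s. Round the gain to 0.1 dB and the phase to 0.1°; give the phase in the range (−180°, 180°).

At s = jω = j100:
quadratic: (j100)² + 42·j100 + 10000 = 0 + j4200 → |·| ≈ 4200, ∠ ≈ 90.00°
|T| = 1000000 / 4200 ≈ 238.1
Gain = 20 log₁₀(238.1) ≈ 47.54 dB
∠T = 0.00° − 90.00° = -90.00°

At s = jω = j254:
quadratic: (j254)² + 42·j254 + 10000 = -54516 + j10668 → |·| ≈ 55550, ∠ ≈ 168.93°
|T| = 1000000 / 55550 ≈ 18.002
Gain = 20 log₁₀(18.002) ≈ 25.11 dB
∠T = 0.00° − 168.93° = -168.93°

ω = 100: 47.5 dB, -90.0°; ω = 254: 25.1 dB, -168.9°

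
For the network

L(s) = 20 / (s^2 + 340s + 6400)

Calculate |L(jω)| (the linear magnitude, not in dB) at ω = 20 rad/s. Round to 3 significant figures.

0.00221

Substitute s = j20:
Numerator: 20 = 20 + j0
Denominator: (j20)^2 + 340(j20) + 6400 = 6000 + j6800
|N| = √(20² + 0²) ≈ 20, ∠N ≈ 0.00°
|D| = √(6000² + 6800²) ≈ 9068.6, ∠D ≈ 48.58°
|L| = 20 / 9068.6 ≈ 0.0022054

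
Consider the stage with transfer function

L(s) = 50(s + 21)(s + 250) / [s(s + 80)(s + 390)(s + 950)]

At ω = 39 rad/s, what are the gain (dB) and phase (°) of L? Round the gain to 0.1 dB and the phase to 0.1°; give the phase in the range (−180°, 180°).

At s = jω = j39:
zero (s+21): 21 + j39 → |·| = √(21²+39²) = √1962 ≈ 44.294, ∠ = arctan(39/21) ≈ 61.70°
zero (s+250): 250 + j39 → |·| = √(250²+39²) = √64021 ≈ 253.02, ∠ = arctan(39/250) ≈ 8.87°
pole (s+80): 80 + j39 → |·| = √(80²+39²) = √7921 ≈ 89, ∠ = arctan(39/80) ≈ 25.99°
pole (s+390): 390 + j39 → |·| = √(390²+39²) = √153621 ≈ 391.95, ∠ = arctan(39/390) ≈ 5.71°
pole (s+950): 950 + j39 → |·| = √(950²+39²) = √904021 ≈ 950.8, ∠ = arctan(39/950) ≈ 2.35°
pole at origin: |s| = 39, ∠ = 90.00° (in denominator)
|L| = 50 · 11207 / 1.2935e+09 ≈ 0.0004332
Gain = 20 log₁₀(0.0004332) ≈ -67.27 dB
∠L = 70.57° − 124.05° = -53.48°

-67.3 dB, -53.5°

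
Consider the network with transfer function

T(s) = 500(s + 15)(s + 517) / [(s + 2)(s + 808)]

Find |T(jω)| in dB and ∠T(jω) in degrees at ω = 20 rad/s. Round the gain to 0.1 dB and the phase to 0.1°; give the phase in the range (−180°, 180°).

At s = jω = j20:
zero (s+15): 15 + j20 → |·| = √(15²+20²) = √625 ≈ 25, ∠ = arctan(20/15) ≈ 53.13°
zero (s+517): 517 + j20 → |·| = √(517²+20²) = √267689 ≈ 517.39, ∠ = arctan(20/517) ≈ 2.22°
pole (s+2): 2 + j20 → |·| = √(2²+20²) = √404 ≈ 20.1, ∠ = arctan(20/2) ≈ 84.29°
pole (s+808): 808 + j20 → |·| = √(808²+20²) = √653264 ≈ 808.25, ∠ = arctan(20/808) ≈ 1.42°
|T| = 500 · 12935 / 16246 ≈ 398.1
Gain = 20 log₁₀(398.1) ≈ 52.00 dB
∠T = 55.35° − 85.71° = -30.36°

52.0 dB, -30.4°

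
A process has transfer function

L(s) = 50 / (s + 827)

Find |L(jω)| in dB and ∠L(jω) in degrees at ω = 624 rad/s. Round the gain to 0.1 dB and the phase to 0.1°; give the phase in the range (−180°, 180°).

At s = jω = j624:
pole (s+827): 827 + j624 → |·| = √(827²+624²) = √1073305 ≈ 1036, ∠ = arctan(624/827) ≈ 37.04°
|L| = 50 / 1036 ≈ 0.048263
Gain = 20 log₁₀(0.048263) ≈ -26.33 dB
∠L = 0.00° − 37.04° = -37.04°

-26.3 dB, -37.0°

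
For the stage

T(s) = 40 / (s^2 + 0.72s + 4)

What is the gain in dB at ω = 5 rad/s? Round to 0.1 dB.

5.5 dB

At s = jω = j5:
quadratic: (j5)² + 0.72·j5 + 4 = -21 + j3.6 → |·| ≈ 21.306, ∠ ≈ 170.27°
|T| = 40 / 21.306 ≈ 1.8774
Gain = 20 log₁₀(1.8774) ≈ 5.47 dB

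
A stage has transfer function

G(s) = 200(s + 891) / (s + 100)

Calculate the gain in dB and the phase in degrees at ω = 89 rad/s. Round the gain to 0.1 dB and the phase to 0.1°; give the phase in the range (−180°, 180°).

62.5 dB, -36.0°

At s = jω = j89:
zero (s+891): 891 + j89 → |·| = √(891²+89²) = √801802 ≈ 895.43, ∠ = arctan(89/891) ≈ 5.70°
pole (s+100): 100 + j89 → |·| = √(100²+89²) = √17921 ≈ 133.87, ∠ = arctan(89/100) ≈ 41.67°
|G| = 200 · 895.43 / 133.87 ≈ 1337.8
Gain = 20 log₁₀(1337.8) ≈ 62.53 dB
∠G = 5.70° − 41.67° = -35.97°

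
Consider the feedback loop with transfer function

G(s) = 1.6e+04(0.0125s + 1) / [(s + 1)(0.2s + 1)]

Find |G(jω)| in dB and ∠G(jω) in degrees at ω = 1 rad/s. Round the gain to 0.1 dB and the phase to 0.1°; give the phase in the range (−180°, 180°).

At ω = 1 rad/s:
zero (1 + j1·0.0125) = 1 + j0.0125 → |·| ≈ 1.0001, ∠ ≈ 0.72°
pole (1 + j1·1) = 1 + j1 → |·| ≈ 1.4142, ∠ ≈ 45.00°
pole (1 + j1·0.2) = 1 + j0.2 → |·| ≈ 1.0198, ∠ ≈ 11.31°
|G| = 1.6e+04 · 1.0001 / (1.4142 · 1.0198) ≈ 11095
Gain = 20 log₁₀(11095) ≈ 80.90 dB
∠G = (0.72°) − (45.00° + 11.31°) = -55.59°

80.9 dB, -55.6°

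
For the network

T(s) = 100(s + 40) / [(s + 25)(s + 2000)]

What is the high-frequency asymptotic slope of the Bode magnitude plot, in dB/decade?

Each pole contributes −20 dB/decade at high frequency; each zero contributes +20 dB/decade.
Net: 1 zero(s) − 2 pole(s) → -20 dB/decade.

-20 dB/decade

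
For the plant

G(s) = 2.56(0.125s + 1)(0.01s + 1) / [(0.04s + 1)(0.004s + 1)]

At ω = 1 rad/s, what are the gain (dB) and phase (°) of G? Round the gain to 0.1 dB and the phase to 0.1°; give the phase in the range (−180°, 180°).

8.2 dB, 5.2°

At ω = 1 rad/s:
zero (1 + j1·0.125) = 1 + j0.125 → |·| ≈ 1.0078, ∠ ≈ 7.13°
zero (1 + j1·0.01) = 1 + j0.01 → |·| ≈ 1, ∠ ≈ 0.57°
pole (1 + j1·0.04) = 1 + j0.04 → |·| ≈ 1.0008, ∠ ≈ 2.29°
pole (1 + j1·0.004) = 1 + j0.004 → |·| ≈ 1, ∠ ≈ 0.23°
|G| = 2.56 · 1.0078 · 1 / (1.0008 · 1) ≈ 2.5779
Gain = 20 log₁₀(2.5779) ≈ 8.23 dB
∠G = (7.13° + 0.57°) − (2.29° + 0.23°) = 5.18°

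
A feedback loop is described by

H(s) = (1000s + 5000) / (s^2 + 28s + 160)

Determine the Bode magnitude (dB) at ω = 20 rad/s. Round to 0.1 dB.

30.6 dB

Substitute s = j20:
Numerator: 1000(j20) + 5000 = 5000 + j20000
Denominator: (j20)^2 + 28(j20) + 160 = -240 + j560
|N| = √(5000² + 20000²) ≈ 20616, ∠N ≈ 75.96°
|D| = √(240² + 560²) ≈ 609.26, ∠D ≈ 113.20°
|H| = 20616 / 609.26 ≈ 33.838
Gain = 20 log₁₀(33.838) ≈ 30.59 dB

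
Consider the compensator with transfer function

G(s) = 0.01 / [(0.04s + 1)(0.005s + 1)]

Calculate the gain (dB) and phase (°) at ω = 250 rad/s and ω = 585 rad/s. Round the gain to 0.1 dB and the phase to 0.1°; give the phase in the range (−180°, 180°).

At ω = 250 rad/s:
pole (1 + j250·0.04) = 1 + j10 → |·| ≈ 10.05, ∠ ≈ 84.29°
pole (1 + j250·0.005) = 1 + j1.25 → |·| ≈ 1.6008, ∠ ≈ 51.34°
|G| = 0.01 · 1 / (10.05 · 1.6008) ≈ 0.00062158
Gain = 20 log₁₀(0.00062158) ≈ -64.13 dB
∠G = (0°) − (84.29° + 51.34°) = -135.63°

At ω = 585 rad/s:
pole (1 + j585·0.04) = 1 + j23.4 → |·| ≈ 23.421, ∠ ≈ 87.55°
pole (1 + j585·0.005) = 1 + j2.925 → |·| ≈ 3.0912, ∠ ≈ 71.13°
|G| = 0.01 · 1 / (23.421 · 3.0912) ≈ 0.00013812
Gain = 20 log₁₀(0.00013812) ≈ -77.19 dB
∠G = (0°) − (87.55° + 71.13°) = -158.68°

ω = 250: -64.1 dB, -135.6°; ω = 585: -77.2 dB, -158.7°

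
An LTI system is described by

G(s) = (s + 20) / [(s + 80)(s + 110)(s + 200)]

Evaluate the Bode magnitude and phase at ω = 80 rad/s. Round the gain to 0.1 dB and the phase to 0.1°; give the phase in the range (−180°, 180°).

-92.1 dB, -26.9°

At s = jω = j80:
zero (s+20): 20 + j80 → |·| = √(20²+80²) = √6800 ≈ 82.462, ∠ = arctan(80/20) ≈ 75.96°
pole (s+80): 80 + j80 → |·| = √(80²+80²) = √12800 ≈ 113.14, ∠ = arctan(80/80) ≈ 45.00°
pole (s+110): 110 + j80 → |·| = √(110²+80²) = √18500 ≈ 136.01, ∠ = arctan(80/110) ≈ 36.03°
pole (s+200): 200 + j80 → |·| = √(200²+80²) = √46400 ≈ 215.41, ∠ = arctan(80/200) ≈ 21.80°
|G| = 1 · 82.462 / 3.3148e+06 ≈ 2.4877e-05
Gain = 20 log₁₀(2.4877e-05) ≈ -92.08 dB
∠G = 75.96° − 102.83° = -26.87°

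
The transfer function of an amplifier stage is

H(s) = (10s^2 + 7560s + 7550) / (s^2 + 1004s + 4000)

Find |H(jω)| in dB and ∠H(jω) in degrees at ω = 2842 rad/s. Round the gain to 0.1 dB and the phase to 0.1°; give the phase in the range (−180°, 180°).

Substitute s = j2842:
Numerator: 10(j2842)^2 + 7560(j2842) + 7550 = -80762090 + j21485520
Denominator: (j2842)^2 + 1004(j2842) + 4000 = -8072964 + j2853368
|N| = √(80762090² + 21485520²) ≈ 8.3571e+07, ∠N ≈ 165.10°
|D| = √(8072964² + 2853368²) ≈ 8.5624e+06, ∠D ≈ 160.53°
|H| = 8.3571e+07 / 8.5624e+06 ≈ 9.7602
Gain = 20 log₁₀(9.7602) ≈ 19.79 dB
∠H = 165.10° − 160.53° = 4.57°

19.8 dB, 4.6°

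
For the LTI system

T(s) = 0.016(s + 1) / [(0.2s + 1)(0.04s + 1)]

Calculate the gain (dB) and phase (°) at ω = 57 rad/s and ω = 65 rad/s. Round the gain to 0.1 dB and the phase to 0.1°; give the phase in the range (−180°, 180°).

ω = 57: -29.9 dB, -62.3°; ω = 65: -30.9 dB, -65.4°

At ω = 57 rad/s:
zero (1 + j57·1) = 1 + j57 → |·| ≈ 57.009, ∠ ≈ 88.99°
pole (1 + j57·0.2) = 1 + j11.4 → |·| ≈ 11.444, ∠ ≈ 84.99°
pole (1 + j57·0.04) = 1 + j2.28 → |·| ≈ 2.4897, ∠ ≈ 66.32°
|T| = 0.016 · 57.009 / (11.444 · 2.4897) ≈ 0.032014
Gain = 20 log₁₀(0.032014) ≈ -29.89 dB
∠T = (88.99°) − (84.99° + 66.32°) = -62.32°

At ω = 65 rad/s:
zero (1 + j65·1) = 1 + j65 → |·| ≈ 65.008, ∠ ≈ 89.12°
pole (1 + j65·0.2) = 1 + j13 → |·| ≈ 13.038, ∠ ≈ 85.60°
pole (1 + j65·0.04) = 1 + j2.6 → |·| ≈ 2.7857, ∠ ≈ 68.96°
|T| = 0.016 · 65.008 / (13.038 · 2.7857) ≈ 0.028638
Gain = 20 log₁₀(0.028638) ≈ -30.86 dB
∠T = (89.12°) − (85.60° + 68.96°) = -65.44°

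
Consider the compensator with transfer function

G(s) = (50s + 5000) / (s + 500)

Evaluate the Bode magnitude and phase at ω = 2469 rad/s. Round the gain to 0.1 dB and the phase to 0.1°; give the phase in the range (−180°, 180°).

Substitute s = j2469:
Numerator: 50(j2469) + 5000 = 5000 + j123450
Denominator: (j2469) + 500 = 500 + j2469
|N| = √(5000² + 123450²) ≈ 1.2355e+05, ∠N ≈ 87.68°
|D| = √(500² + 2469²) ≈ 2519.1, ∠D ≈ 78.55°
|G| = 1.2355e+05 / 2519.1 ≈ 49.045
Gain = 20 log₁₀(49.045) ≈ 33.81 dB
∠G = 87.68° − 78.55° = 9.13°

33.8 dB, 9.1°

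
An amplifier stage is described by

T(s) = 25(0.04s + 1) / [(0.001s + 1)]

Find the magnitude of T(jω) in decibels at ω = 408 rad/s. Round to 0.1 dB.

At ω = 408 rad/s:
zero (1 + j408·0.04) = 1 + j16.32 → |·| ≈ 16.351, ∠ ≈ 86.49°
pole (1 + j408·0.001) = 1 + j0.408 → |·| ≈ 1.08, ∠ ≈ 22.20°
|T| = 25 · 16.351 / (1.08) ≈ 378.5
Gain = 20 log₁₀(378.5) ≈ 51.56 dB

51.6 dB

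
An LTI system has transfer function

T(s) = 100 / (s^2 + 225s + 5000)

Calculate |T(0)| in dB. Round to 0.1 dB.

-34.0 dB

T(0) = 100 / 5000 = 0.02
20 log₁₀(0.02) ≈ -33.98 dB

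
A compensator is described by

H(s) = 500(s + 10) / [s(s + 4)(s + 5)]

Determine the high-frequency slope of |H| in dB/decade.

-40 dB/decade

Each pole contributes −20 dB/decade at high frequency; each zero contributes +20 dB/decade.
Net: 1 zero(s) − 3 pole(s) → -40 dB/decade.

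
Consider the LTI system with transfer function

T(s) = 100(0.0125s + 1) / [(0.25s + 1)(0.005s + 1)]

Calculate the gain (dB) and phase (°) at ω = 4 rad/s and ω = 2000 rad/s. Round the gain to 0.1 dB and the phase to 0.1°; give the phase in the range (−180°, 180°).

At ω = 4 rad/s:
zero (1 + j4·0.0125) = 1 + j0.05 → |·| ≈ 1.0012, ∠ ≈ 2.86°
pole (1 + j4·0.25) = 1 + j1 → |·| ≈ 1.4142, ∠ ≈ 45.00°
pole (1 + j4·0.005) = 1 + j0.02 → |·| ≈ 1.0002, ∠ ≈ 1.15°
|T| = 100 · 1.0012 / (1.4142 · 1.0002) ≈ 70.782
Gain = 20 log₁₀(70.782) ≈ 37.00 dB
∠T = (2.86°) − (45.00° + 1.15°) = -43.29°

At ω = 2000 rad/s:
zero (1 + j2000·0.0125) = 1 + j25 → |·| ≈ 25.02, ∠ ≈ 87.71°
pole (1 + j2000·0.25) = 1 + j500 → |·| ≈ 500, ∠ ≈ 89.89°
pole (1 + j2000·0.005) = 1 + j10 → |·| ≈ 10.05, ∠ ≈ 84.29°
|T| = 100 · 25.02 / (500 · 10.05) ≈ 0.49791
Gain = 20 log₁₀(0.49791) ≈ -6.06 dB
∠T = (87.71°) − (89.89° + 84.29°) = -86.47°

ω = 4: 37.0 dB, -43.3°; ω = 2000: -6.1 dB, -86.5°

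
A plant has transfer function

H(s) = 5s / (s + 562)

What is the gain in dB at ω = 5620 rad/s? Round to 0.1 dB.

At s = jω = j5620:
zero at origin: s = j5620 → |·| = 5620, ∠ = 90.00°
pole (s+562): 562 + j5620 → |·| = √(562²+5620²) = √31900244 ≈ 5648, ∠ = arctan(5620/562) ≈ 84.29°
|H| = 5 · 5620 / 5648 ≈ 4.9752
Gain = 20 log₁₀(4.9752) ≈ 13.94 dB

13.9 dB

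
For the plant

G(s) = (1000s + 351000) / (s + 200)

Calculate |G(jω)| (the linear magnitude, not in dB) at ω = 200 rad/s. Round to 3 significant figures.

1.43e+03

Substitute s = j200:
Numerator: 1000(j200) + 351000 = 351000 + j200000
Denominator: (j200) + 200 = 200 + j200
|N| = √(351000² + 200000²) ≈ 4.0398e+05, ∠N ≈ 29.67°
|D| = √(200² + 200²) ≈ 282.84, ∠D ≈ 45.00°
|G| = 4.0398e+05 / 282.84 ≈ 1428.3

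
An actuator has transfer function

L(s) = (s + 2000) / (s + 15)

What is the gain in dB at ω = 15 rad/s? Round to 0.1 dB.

39.5 dB

Substitute s = j15:
Numerator: (j15) + 2000 = 2000 + j15
Denominator: (j15) + 15 = 15 + j15
|N| = √(2000² + 15²) ≈ 2000.1, ∠N ≈ 0.43°
|D| = √(15² + 15²) ≈ 21.213, ∠D ≈ 45.00°
|L| = 2000.1 / 21.213 ≈ 94.287
Gain = 20 log₁₀(94.287) ≈ 39.49 dB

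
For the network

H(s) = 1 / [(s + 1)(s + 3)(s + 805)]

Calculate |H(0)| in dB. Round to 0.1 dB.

-67.7 dB

H(0) = 1 / (1·3·805) ≈ 0.00041408
20 log₁₀(0.00041408) ≈ -67.66 dB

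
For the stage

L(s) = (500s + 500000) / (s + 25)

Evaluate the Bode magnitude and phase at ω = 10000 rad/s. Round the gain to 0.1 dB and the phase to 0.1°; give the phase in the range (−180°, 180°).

54.0 dB, -5.6°

Substitute s = j10000:
Numerator: 500(j10000) + 500000 = 500000 + j5000000
Denominator: (j10000) + 25 = 25 + j10000
|N| = √(500000² + 5000000²) ≈ 5.0249e+06, ∠N ≈ 84.29°
|D| = √(25² + 10000²) ≈ 10000, ∠D ≈ 89.86°
|L| = 5.0249e+06 / 10000 ≈ 502.49
Gain = 20 log₁₀(502.49) ≈ 54.02 dB
∠L = 84.29° − 89.86° = -5.57°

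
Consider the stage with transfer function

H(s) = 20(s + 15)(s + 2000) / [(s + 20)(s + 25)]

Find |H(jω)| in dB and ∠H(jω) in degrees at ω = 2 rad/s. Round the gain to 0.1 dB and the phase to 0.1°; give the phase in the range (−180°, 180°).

61.6 dB, -2.6°

At s = jω = j2:
zero (s+15): 15 + j2 → |·| = √(15²+2²) = √229 ≈ 15.133, ∠ = arctan(2/15) ≈ 7.59°
zero (s+2000): 2000 + j2 → |·| = √(2000²+2²) = √4000004 ≈ 2000, ∠ = arctan(2/2000) ≈ 0.06°
pole (s+20): 20 + j2 → |·| = √(20²+2²) = √404 ≈ 20.1, ∠ = arctan(2/20) ≈ 5.71°
pole (s+25): 25 + j2 → |·| = √(25²+2²) = √629 ≈ 25.08, ∠ = arctan(2/25) ≈ 4.57°
|H| = 20 · 30266 / 504.11 ≈ 1200.8
Gain = 20 log₁₀(1200.8) ≈ 61.59 dB
∠H = 7.65° − 10.28° = -2.63°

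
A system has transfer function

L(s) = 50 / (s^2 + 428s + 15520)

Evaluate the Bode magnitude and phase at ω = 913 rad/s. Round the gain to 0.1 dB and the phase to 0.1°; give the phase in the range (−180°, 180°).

-85.2 dB, -154.5°

Substitute s = j913:
Numerator: 50 = 50 + j0
Denominator: (j913)^2 + 428(j913) + 15520 = -818049 + j390764
|N| = √(50² + 0²) ≈ 50, ∠N ≈ 0.00°
|D| = √(818049² + 390764²) ≈ 9.0659e+05, ∠D ≈ 154.47°
|L| = 50 / 9.0659e+05 ≈ 5.5152e-05
Gain = 20 log₁₀(5.5152e-05) ≈ -85.17 dB
∠L = 0.00° − 154.47° = -154.47°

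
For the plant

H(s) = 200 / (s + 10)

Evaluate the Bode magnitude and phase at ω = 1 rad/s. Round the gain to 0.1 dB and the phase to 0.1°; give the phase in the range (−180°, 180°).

26.0 dB, -5.7°

Substitute s = j1:
Numerator: 200 = 200 + j0
Denominator: (j1) + 10 = 10 + j1
|N| = √(200² + 0²) ≈ 200, ∠N ≈ 0.00°
|D| = √(10² + 1²) ≈ 10.05, ∠D ≈ 5.71°
|H| = 200 / 10.05 ≈ 19.9
Gain = 20 log₁₀(19.9) ≈ 25.98 dB
∠H = 0.00° − 5.71° = -5.71°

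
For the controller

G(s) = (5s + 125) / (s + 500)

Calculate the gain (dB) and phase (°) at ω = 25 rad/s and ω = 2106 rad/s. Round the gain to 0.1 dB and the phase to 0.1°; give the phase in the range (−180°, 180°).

ω = 25: -9.0 dB, 42.1°; ω = 2106: 13.7 dB, 12.7°

Substitute s = j25:
Numerator: 5(j25) + 125 = 125 + j125
Denominator: (j25) + 500 = 500 + j25
|N| = √(125² + 125²) ≈ 176.78, ∠N ≈ 45.00°
|D| = √(500² + 25²) ≈ 500.62, ∠D ≈ 2.86°
|G| = 176.78 / 500.62 ≈ 0.35312
Gain = 20 log₁₀(0.35312) ≈ -9.04 dB
∠G = 45.00° − 2.86° = 42.14°

Substitute s = j2106:
Numerator: 5(j2106) + 125 = 125 + j10530
Denominator: (j2106) + 500 = 500 + j2106
|N| = √(125² + 10530²) ≈ 10531, ∠N ≈ 89.32°
|D| = √(500² + 2106²) ≈ 2164.5, ∠D ≈ 76.64°
|G| = 10531 / 2164.5 ≈ 4.8653
Gain = 20 log₁₀(4.8653) ≈ 13.74 dB
∠G = 89.32° − 76.64° = 12.68°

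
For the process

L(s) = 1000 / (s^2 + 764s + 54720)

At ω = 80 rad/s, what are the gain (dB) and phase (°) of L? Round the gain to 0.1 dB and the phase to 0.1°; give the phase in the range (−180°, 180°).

Substitute s = j80:
Numerator: 1000 = 1000 + j0
Denominator: (j80)^2 + 764(j80) + 54720 = 48320 + j61120
|N| = √(1000² + 0²) ≈ 1000, ∠N ≈ 0.00°
|D| = √(48320² + 61120²) ≈ 77913, ∠D ≈ 51.67°
|L| = 1000 / 77913 ≈ 0.012835
Gain = 20 log₁₀(0.012835) ≈ -37.83 dB
∠L = 0.00° − 51.67° = -51.67°

-37.8 dB, -51.7°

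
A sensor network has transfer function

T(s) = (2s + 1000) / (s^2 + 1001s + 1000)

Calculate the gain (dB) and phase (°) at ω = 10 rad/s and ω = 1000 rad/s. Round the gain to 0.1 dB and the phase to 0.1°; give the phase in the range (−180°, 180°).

Substitute s = j10:
Numerator: 2(j10) + 1000 = 1000 + j20
Denominator: (j10)^2 + 1001(j10) + 1000 = 900 + j10010
|N| = √(1000² + 20²) ≈ 1000.2, ∠N ≈ 1.15°
|D| = √(900² + 10010²) ≈ 10050, ∠D ≈ 84.86°
|T| = 1000.2 / 10050 ≈ 0.099522
Gain = 20 log₁₀(0.099522) ≈ -20.04 dB
∠T = 1.15° − 84.86° = -83.71°

Substitute s = j1000:
Numerator: 2(j1000) + 1000 = 1000 + j2000
Denominator: (j1000)^2 + 1001(j1000) + 1000 = -999000 + j1001000
|N| = √(1000² + 2000²) ≈ 2236.1, ∠N ≈ 63.43°
|D| = √(999000² + 1001000²) ≈ 1.4142e+06, ∠D ≈ 134.94°
|T| = 2236.1 / 1.4142e+06 ≈ 0.0015812
Gain = 20 log₁₀(0.0015812) ≈ -56.02 dB
∠T = 63.43° − 134.94° = -71.51°

ω = 10: -20.0 dB, -83.7°; ω = 1000: -56.0 dB, -71.5°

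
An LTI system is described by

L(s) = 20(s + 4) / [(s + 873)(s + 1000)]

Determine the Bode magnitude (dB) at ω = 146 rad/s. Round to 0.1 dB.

At s = jω = j146:
zero (s+4): 4 + j146 → |·| = √(4²+146²) = √21332 ≈ 146.05, ∠ = arctan(146/4) ≈ 88.43°
pole (s+873): 873 + j146 → |·| = √(873²+146²) = √783445 ≈ 885.12, ∠ = arctan(146/873) ≈ 9.49°
pole (s+1000): 1000 + j146 → |·| = √(1000²+146²) = √1021316 ≈ 1010.6, ∠ = arctan(146/1000) ≈ 8.31°
|L| = 20 · 146.05 / 8.945e+05 ≈ 0.0032655
Gain = 20 log₁₀(0.0032655) ≈ -49.72 dB

-49.7 dB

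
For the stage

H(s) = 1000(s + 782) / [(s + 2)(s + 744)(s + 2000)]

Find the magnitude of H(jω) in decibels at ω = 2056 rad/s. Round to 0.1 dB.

At s = jω = j2056:
zero (s+782): 782 + j2056 → |·| = √(782²+2056²) = √4838660 ≈ 2199.7, ∠ = arctan(2056/782) ≈ 69.18°
pole (s+2): 2 + j2056 → |·| = √(2²+2056²) = √4227140 ≈ 2056, ∠ = arctan(2056/2) ≈ 89.94°
pole (s+744): 744 + j2056 → |·| = √(744²+2056²) = √4780672 ≈ 2186.5, ∠ = arctan(2056/744) ≈ 70.11°
pole (s+2000): 2000 + j2056 → |·| = √(2000²+2056²) = √8227136 ≈ 2868.3, ∠ = arctan(2056/2000) ≈ 45.79°
|H| = 1000 · 2199.7 / 1.2894e+10 ≈ 0.0001706
Gain = 20 log₁₀(0.0001706) ≈ -75.36 dB

-75.4 dB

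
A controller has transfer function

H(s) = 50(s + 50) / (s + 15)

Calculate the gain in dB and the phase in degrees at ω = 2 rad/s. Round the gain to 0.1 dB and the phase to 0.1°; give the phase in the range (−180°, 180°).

At s = jω = j2:
zero (s+50): 50 + j2 → |·| = √(50²+2²) = √2504 ≈ 50.04, ∠ = arctan(2/50) ≈ 2.29°
pole (s+15): 15 + j2 → |·| = √(15²+2²) = √229 ≈ 15.133, ∠ = arctan(2/15) ≈ 7.59°
|H| = 50 · 50.04 / 15.133 ≈ 165.33
Gain = 20 log₁₀(165.33) ≈ 44.37 dB
∠H = 2.29° − 7.59° = -5.30°

44.4 dB, -5.3°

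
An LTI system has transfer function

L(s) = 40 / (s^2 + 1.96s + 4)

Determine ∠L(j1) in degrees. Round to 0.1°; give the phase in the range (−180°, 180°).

-33.2°

At s = jω = j1:
quadratic: (j1)² + 1.96·j1 + 4 = 3 + j1.96 → |·| ≈ 3.5835, ∠ ≈ 33.16°
∠L = 0.00° − 33.16° = -33.16°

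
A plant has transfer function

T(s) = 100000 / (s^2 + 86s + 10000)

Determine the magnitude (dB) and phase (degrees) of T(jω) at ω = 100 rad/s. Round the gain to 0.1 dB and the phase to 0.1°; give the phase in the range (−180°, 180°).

At s = jω = j100:
quadratic: (j100)² + 86·j100 + 10000 = 0 + j8600 → |·| ≈ 8600, ∠ ≈ 90.00°
|T| = 100000 / 8600 ≈ 11.628
Gain = 20 log₁₀(11.628) ≈ 21.31 dB
∠T = 0.00° − 90.00° = -90.00°

21.3 dB, -90.0°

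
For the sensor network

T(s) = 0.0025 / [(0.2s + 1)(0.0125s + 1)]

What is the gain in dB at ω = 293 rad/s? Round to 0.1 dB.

-99.0 dB

At ω = 293 rad/s:
pole (1 + j293·0.2) = 1 + j58.6 → |·| ≈ 58.609, ∠ ≈ 89.02°
pole (1 + j293·0.0125) = 1 + j3.6625 → |·| ≈ 3.7966, ∠ ≈ 74.73°
|T| = 0.0025 · 1 / (58.609 · 3.7966) ≈ 1.1235e-05
Gain = 20 log₁₀(1.1235e-05) ≈ -98.99 dB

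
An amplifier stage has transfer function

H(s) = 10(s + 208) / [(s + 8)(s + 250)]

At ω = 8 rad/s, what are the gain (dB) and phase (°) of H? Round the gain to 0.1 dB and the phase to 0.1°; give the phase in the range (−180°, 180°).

At s = jω = j8:
zero (s+208): 208 + j8 → |·| = √(208²+8²) = √43328 ≈ 208.15, ∠ = arctan(8/208) ≈ 2.20°
pole (s+8): 8 + j8 → |·| = √(8²+8²) = √128 ≈ 11.314, ∠ = arctan(8/8) ≈ 45.00°
pole (s+250): 250 + j8 → |·| = √(250²+8²) = √62564 ≈ 250.13, ∠ = arctan(8/250) ≈ 1.83°
|H| = 10 · 208.15 / 2830 ≈ 0.73551
Gain = 20 log₁₀(0.73551) ≈ -2.67 dB
∠H = 2.20° − 46.83° = -44.63°

-2.7 dB, -44.6°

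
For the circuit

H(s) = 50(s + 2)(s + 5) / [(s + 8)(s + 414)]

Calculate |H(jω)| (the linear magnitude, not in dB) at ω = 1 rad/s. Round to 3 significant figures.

At s = jω = j1:
zero (s+2): 2 + j1 → |·| = √(2²+1²) = √5 ≈ 2.2361, ∠ = arctan(1/2) ≈ 26.57°
zero (s+5): 5 + j1 → |·| = √(5²+1²) = √26 ≈ 5.099, ∠ = arctan(1/5) ≈ 11.31°
pole (s+8): 8 + j1 → |·| = √(8²+1²) = √65 ≈ 8.0623, ∠ = arctan(1/8) ≈ 7.13°
pole (s+414): 414 + j1 → |·| = √(414²+1²) = √171397 ≈ 414, ∠ = arctan(1/414) ≈ 0.14°
|H| = 50 · 11.402 / 3337.8 ≈ 0.1708

0.171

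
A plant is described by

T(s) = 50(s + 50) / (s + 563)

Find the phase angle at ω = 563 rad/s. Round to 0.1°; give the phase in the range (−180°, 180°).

At s = jω = j563:
zero (s+50): 50 + j563 → |·| = √(50²+563²) = √319469 ≈ 565.22, ∠ = arctan(563/50) ≈ 84.92°
pole (s+563): 563 + j563 → |·| = √(563²+563²) = √633938 ≈ 796.2, ∠ = arctan(563/563) ≈ 45.00°
∠T = 84.92° − 45.00° = 39.92°

39.9°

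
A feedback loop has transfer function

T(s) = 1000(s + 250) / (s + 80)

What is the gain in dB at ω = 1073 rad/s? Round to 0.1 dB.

60.2 dB

At s = jω = j1073:
zero (s+250): 250 + j1073 → |·| = √(250²+1073²) = √1213829 ≈ 1101.7, ∠ = arctan(1073/250) ≈ 76.88°
pole (s+80): 80 + j1073 → |·| = √(80²+1073²) = √1157729 ≈ 1076, ∠ = arctan(1073/80) ≈ 85.74°
|T| = 1000 · 1101.7 / 1076 ≈ 1023.9
Gain = 20 log₁₀(1023.9) ≈ 60.21 dB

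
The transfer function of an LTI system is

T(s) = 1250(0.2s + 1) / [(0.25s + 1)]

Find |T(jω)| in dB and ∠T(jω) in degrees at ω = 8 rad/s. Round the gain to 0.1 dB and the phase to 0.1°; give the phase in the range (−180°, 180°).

At ω = 8 rad/s:
zero (1 + j8·0.2) = 1 + j1.6 → |·| ≈ 1.8868, ∠ ≈ 57.99°
pole (1 + j8·0.25) = 1 + j2 → |·| ≈ 2.2361, ∠ ≈ 63.43°
|T| = 1250 · 1.8868 / (2.2361) ≈ 1054.7
Gain = 20 log₁₀(1054.7) ≈ 60.46 dB
∠T = (57.99°) − (63.43°) = -5.44°

60.5 dB, -5.4°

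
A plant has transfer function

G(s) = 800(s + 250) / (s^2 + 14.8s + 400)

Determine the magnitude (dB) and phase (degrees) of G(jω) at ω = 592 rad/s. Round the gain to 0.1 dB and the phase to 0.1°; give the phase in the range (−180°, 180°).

At s = jω = j592:
zero (s+250): 250 + j592 → |·| = √(250²+592²) = √412964 ≈ 642.62, ∠ = arctan(592/250) ≈ 67.11°
quadratic: (j592)² + 14.8·j592 + 400 = -350064 + j8761.6 → |·| ≈ 3.5017e+05, ∠ ≈ 178.57°
|G| = 800 · 642.62 / 3.5017e+05 ≈ 1.4681
Gain = 20 log₁₀(1.4681) ≈ 3.34 dB
∠G = 67.11° − 178.57° = -111.46°

3.3 dB, -111.5°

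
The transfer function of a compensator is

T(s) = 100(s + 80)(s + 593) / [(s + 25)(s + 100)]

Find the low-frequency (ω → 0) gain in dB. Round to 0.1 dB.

65.6 dB

T(0) = 100·80·593 / (25·100) = 1897.6
20 log₁₀(1897.6) ≈ 65.56 dB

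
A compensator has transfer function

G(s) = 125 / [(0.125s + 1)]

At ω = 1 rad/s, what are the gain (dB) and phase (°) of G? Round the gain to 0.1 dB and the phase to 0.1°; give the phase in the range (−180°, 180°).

41.9 dB, -7.1°

At ω = 1 rad/s:
pole (1 + j1·0.125) = 1 + j0.125 → |·| ≈ 1.0078, ∠ ≈ 7.13°
|G| = 125 · 1 / (1.0078) ≈ 124.03
Gain = 20 log₁₀(124.03) ≈ 41.87 dB
∠G = (0°) − (7.13°) = -7.13°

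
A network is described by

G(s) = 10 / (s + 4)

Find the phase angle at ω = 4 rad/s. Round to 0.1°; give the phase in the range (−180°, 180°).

-45.0°

At s = jω = j4:
pole (s+4): 4 + j4 → |·| = √(4²+4²) = √32 ≈ 5.6569, ∠ = arctan(4/4) ≈ 45.00°
∠G = 0.00° − 45.00° = -45.00°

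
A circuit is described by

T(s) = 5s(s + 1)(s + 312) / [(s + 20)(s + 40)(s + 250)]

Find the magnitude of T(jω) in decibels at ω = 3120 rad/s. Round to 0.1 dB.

At s = jω = j3120:
zero (s+1): 1 + j3120 → |·| = √(1²+3120²) = √9734401 ≈ 3120, ∠ = arctan(3120/1) ≈ 89.98°
zero (s+312): 312 + j3120 → |·| = √(312²+3120²) = √9831744 ≈ 3135.6, ∠ = arctan(3120/312) ≈ 84.29°
zero at origin: s = j3120 → |·| = 3120, ∠ = 90.00°
pole (s+20): 20 + j3120 → |·| = √(20²+3120²) = √9734800 ≈ 3120.1, ∠ = arctan(3120/20) ≈ 89.63°
pole (s+40): 40 + j3120 → |·| = √(40²+3120²) = √9736000 ≈ 3120.3, ∠ = arctan(3120/40) ≈ 89.27°
pole (s+250): 250 + j3120 → |·| = √(250²+3120²) = √9796900 ≈ 3130, ∠ = arctan(3120/250) ≈ 85.42°
|T| = 5 · 3.0523e+10 / 3.0473e+10 ≈ 5.0082
Gain = 20 log₁₀(5.0082) ≈ 13.99 dB

14.0 dB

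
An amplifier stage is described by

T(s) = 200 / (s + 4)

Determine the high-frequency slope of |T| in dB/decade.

-20 dB/decade

Each pole contributes −20 dB/decade at high frequency; each zero contributes +20 dB/decade.
Net: 0 zero(s) − 1 pole(s) → -20 dB/decade.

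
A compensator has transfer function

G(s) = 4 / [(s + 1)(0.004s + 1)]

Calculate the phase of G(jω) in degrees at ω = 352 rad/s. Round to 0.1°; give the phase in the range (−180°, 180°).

At ω = 352 rad/s:
pole (1 + j352·1) = 1 + j352 → |·| ≈ 352, ∠ ≈ 89.84°
pole (1 + j352·0.004) = 1 + j1.408 → |·| ≈ 1.727, ∠ ≈ 54.62°
∠G = (0°) − (89.84° + 54.62°) = -144.46°

-144.5°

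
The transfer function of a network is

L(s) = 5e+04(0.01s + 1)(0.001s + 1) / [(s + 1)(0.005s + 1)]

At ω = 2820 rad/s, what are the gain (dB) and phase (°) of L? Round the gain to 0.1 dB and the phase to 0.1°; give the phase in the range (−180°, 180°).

At ω = 2820 rad/s:
zero (1 + j2820·0.01) = 1 + j28.2 → |·| ≈ 28.218, ∠ ≈ 87.97°
zero (1 + j2820·0.001) = 1 + j2.82 → |·| ≈ 2.9921, ∠ ≈ 70.47°
pole (1 + j2820·1) = 1 + j2820 → |·| ≈ 2820, ∠ ≈ 89.98°
pole (1 + j2820·0.005) = 1 + j14.1 → |·| ≈ 14.135, ∠ ≈ 85.94°
|L| = 5e+04 · 28.218 · 2.9921 / (2820 · 14.135) ≈ 105.91
Gain = 20 log₁₀(105.91) ≈ 40.50 dB
∠L = (87.97° + 70.47°) − (89.98° + 85.94°) = -17.48°

40.5 dB, -17.5°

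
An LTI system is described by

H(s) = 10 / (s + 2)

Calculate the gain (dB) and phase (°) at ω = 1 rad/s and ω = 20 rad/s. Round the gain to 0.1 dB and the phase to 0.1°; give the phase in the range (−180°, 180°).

ω = 1: 13.0 dB, -26.6°; ω = 20: -6.1 dB, -84.3°

Substitute s = j1:
Numerator: 10 = 10 + j0
Denominator: (j1) + 2 = 2 + j1
|N| = √(10² + 0²) ≈ 10, ∠N ≈ 0.00°
|D| = √(2² + 1²) ≈ 2.2361, ∠D ≈ 26.57°
|H| = 10 / 2.2361 ≈ 4.4721
Gain = 20 log₁₀(4.4721) ≈ 13.01 dB
∠H = 0.00° − 26.57° = -26.57°

Substitute s = j20:
Numerator: 10 = 10 + j0
Denominator: (j20) + 2 = 2 + j20
|N| = √(10² + 0²) ≈ 10, ∠N ≈ 0.00°
|D| = √(2² + 20²) ≈ 20.1, ∠D ≈ 84.29°
|H| = 10 / 20.1 ≈ 0.49751
Gain = 20 log₁₀(0.49751) ≈ -6.06 dB
∠H = 0.00° − 84.29° = -84.29°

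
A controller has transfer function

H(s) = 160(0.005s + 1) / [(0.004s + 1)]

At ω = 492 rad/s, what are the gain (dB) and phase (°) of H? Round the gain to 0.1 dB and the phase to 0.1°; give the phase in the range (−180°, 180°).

At ω = 492 rad/s:
zero (1 + j492·0.005) = 1 + j2.46 → |·| ≈ 2.6555, ∠ ≈ 67.88°
pole (1 + j492·0.004) = 1 + j1.968 → |·| ≈ 2.2075, ∠ ≈ 63.06°
|H| = 160 · 2.6555 / (2.2075) ≈ 192.47
Gain = 20 log₁₀(192.47) ≈ 45.69 dB
∠H = (67.88°) − (63.06°) = 4.82°

45.7 dB, 4.8°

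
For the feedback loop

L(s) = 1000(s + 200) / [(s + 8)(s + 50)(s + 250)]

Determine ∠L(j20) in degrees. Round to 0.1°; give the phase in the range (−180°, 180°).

At s = jω = j20:
zero (s+200): 200 + j20 → |·| = √(200²+20²) = √40400 ≈ 201, ∠ = arctan(20/200) ≈ 5.71°
pole (s+8): 8 + j20 → |·| = √(8²+20²) = √464 ≈ 21.541, ∠ = arctan(20/8) ≈ 68.20°
pole (s+50): 50 + j20 → |·| = √(50²+20²) = √2900 ≈ 53.852, ∠ = arctan(20/50) ≈ 21.80°
pole (s+250): 250 + j20 → |·| = √(250²+20²) = √62900 ≈ 250.8, ∠ = arctan(20/250) ≈ 4.57°
∠L = 5.71° − 94.57° = -88.86°

-88.9°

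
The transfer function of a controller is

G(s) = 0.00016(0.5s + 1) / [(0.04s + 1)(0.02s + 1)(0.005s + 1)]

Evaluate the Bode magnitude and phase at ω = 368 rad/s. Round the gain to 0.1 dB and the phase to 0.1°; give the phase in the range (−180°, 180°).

At ω = 368 rad/s:
zero (1 + j368·0.5) = 1 + j184 → |·| ≈ 184, ∠ ≈ 89.69°
pole (1 + j368·0.04) = 1 + j14.72 → |·| ≈ 14.754, ∠ ≈ 86.11°
pole (1 + j368·0.02) = 1 + j7.36 → |·| ≈ 7.4276, ∠ ≈ 82.26°
pole (1 + j368·0.005) = 1 + j1.84 → |·| ≈ 2.0942, ∠ ≈ 61.48°
|G| = 0.00016 · 184 / (14.754 · 7.4276 · 2.0942) ≈ 0.00012828
Gain = 20 log₁₀(0.00012828) ≈ -77.84 dB
∠G = (89.69°) − (86.11° + 82.26° + 61.48°) = -140.16°

-77.8 dB, -140.2°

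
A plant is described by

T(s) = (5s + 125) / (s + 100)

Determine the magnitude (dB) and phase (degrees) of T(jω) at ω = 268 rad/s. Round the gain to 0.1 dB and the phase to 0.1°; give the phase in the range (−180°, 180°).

Substitute s = j268:
Numerator: 5(j268) + 125 = 125 + j1340
Denominator: (j268) + 100 = 100 + j268
|N| = √(125² + 1340²) ≈ 1345.8, ∠N ≈ 84.67°
|D| = √(100² + 268²) ≈ 286.05, ∠D ≈ 69.54°
|T| = 1345.8 / 286.05 ≈ 4.7048
Gain = 20 log₁₀(4.7048) ≈ 13.45 dB
∠T = 84.67° − 69.54° = 15.13°

13.5 dB, 15.1°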